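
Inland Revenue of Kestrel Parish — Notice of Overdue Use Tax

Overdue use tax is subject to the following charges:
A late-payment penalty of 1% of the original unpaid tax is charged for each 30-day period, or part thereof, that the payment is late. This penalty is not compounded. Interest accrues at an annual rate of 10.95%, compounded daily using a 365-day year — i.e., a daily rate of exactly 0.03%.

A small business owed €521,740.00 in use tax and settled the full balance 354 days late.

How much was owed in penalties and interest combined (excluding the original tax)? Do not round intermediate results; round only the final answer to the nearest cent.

Penalty periods: ⌈354/30⌉ = 12; penalty = 12 × 1% × €521,740.00 = €62,608.80
Interest: €521,740.00 × ((1 + 0.0003)^354 − 1) = €521,740.00 × 0.11202655… = €58,448.7332…
Penalties + interest = €62,608.8000 + €58,448.7332… = €121,057.53

€121,057.53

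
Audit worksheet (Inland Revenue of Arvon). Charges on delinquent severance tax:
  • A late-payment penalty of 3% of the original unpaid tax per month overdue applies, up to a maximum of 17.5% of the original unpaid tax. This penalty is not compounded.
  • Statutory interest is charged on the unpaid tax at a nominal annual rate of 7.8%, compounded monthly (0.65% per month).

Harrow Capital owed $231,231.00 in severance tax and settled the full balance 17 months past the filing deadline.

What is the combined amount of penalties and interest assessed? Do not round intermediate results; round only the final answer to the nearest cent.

$67,389.28

Penalty (uncapped): 17 × 3% × $231,231.00 = $117,927.81; cap = 17.5% × $231,231.00 = $40,465.43… → penalty = $40,465.43…
Interest: $231,231.00 × ((1 + 0.0065)^17 − 1) = $231,231.00 × 0.1164371… = $26,923.8593…
Penalties + interest = $40,465.4250 + $26,923.8593… = $67,389.28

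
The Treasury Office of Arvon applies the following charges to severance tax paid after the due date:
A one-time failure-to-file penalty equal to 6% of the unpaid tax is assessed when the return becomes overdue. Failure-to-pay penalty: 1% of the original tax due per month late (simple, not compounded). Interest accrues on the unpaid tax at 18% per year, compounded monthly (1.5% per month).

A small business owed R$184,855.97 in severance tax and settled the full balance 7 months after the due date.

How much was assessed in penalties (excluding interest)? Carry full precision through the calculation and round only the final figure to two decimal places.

Failure-to-file penalty: 6% × R$184,855.97 = R$11,091.36…
Failure-to-pay penalty: 7 × 1% × R$184,855.97 = R$12,939.92…
Total penalty = R$11,091.36… + R$12,939.92… = R$24,031.28

R$24,031.28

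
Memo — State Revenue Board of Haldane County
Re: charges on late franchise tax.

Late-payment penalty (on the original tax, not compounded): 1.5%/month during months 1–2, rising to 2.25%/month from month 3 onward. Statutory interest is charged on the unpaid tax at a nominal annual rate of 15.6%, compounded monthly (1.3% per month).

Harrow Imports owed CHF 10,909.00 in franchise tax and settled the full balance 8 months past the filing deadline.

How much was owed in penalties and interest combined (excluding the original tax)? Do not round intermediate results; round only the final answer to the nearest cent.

CHF 2,987.51

Penalty, months 1–2: 2 × 1.5% × CHF 10,909.00 = CHF 327.27
Penalty, months 3–8: 6 × 2.25% × CHF 10,909.00 = CHF 1,472.72…
Interest: CHF 10,909.00 × ((1 + 0.013)^8 − 1) = CHF 10,909.00 × 0.1088571… = CHF 1,187.5216…
Penalties + interest = CHF 1,799.9850 + CHF 1,187.5216… = CHF 2,987.51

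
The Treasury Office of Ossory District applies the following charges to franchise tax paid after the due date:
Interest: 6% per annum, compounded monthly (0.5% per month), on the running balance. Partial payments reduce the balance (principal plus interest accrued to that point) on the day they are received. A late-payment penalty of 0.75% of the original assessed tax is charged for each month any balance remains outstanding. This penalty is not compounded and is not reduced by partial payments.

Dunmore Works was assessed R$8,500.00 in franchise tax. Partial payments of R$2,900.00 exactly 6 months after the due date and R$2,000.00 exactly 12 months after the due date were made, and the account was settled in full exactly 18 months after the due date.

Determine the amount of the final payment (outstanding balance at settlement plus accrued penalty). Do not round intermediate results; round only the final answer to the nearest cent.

R$5,306.28

Balance at month 6: R$8,500.0000 × (1 + 0.005)^6 = R$8,758.2088…
After R$2,900.00 payment: R$8,758.2088… − R$2,900.00 = R$5,858.2088…
Balance at month 12: R$5,858.2088… × (1 + 0.005)^6 = R$6,036.1666…
After R$2,000.00 payment: R$6,036.1666… − R$2,000.00 = R$4,036.1666…
Balance at month 18: R$4,036.1666… × (1 + 0.005)^6 = R$4,158.7753…
Penalty: 18 × 0.75% × R$8,500.00 = R$1,147.50
Final settlement = outstanding balance + penalty = R$4,158.7753… + R$1,147.50 = R$5,306.28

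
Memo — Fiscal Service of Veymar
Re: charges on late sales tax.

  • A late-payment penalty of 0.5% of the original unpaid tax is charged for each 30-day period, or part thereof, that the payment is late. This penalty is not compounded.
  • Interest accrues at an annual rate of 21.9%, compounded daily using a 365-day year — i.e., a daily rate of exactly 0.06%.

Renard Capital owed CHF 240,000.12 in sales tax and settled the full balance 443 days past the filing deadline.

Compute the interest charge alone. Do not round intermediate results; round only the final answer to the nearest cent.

CHF 73,048.88

Interest: CHF 240,000.12 × ((1 + 0.0006)^443 − 1) = CHF 240,000.12 × 0.30437016… = CHF 73,048.8761…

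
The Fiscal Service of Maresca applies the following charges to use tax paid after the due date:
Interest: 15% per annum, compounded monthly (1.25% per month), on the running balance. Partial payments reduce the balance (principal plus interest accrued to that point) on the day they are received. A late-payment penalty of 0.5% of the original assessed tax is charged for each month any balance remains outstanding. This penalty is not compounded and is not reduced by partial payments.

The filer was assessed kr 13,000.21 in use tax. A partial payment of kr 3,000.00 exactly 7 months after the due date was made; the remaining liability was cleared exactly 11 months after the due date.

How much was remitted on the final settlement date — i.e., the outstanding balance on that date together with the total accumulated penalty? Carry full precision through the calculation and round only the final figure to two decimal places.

Balance at month 7: kr 13,000.2100 × (1 + 0.0125)^7 = kr 14,181.2852…
After kr 3,000.00 payment: kr 14,181.2852… − kr 3,000.00 = kr 11,181.2852…
Balance at month 11: kr 11,181.2852… × (1 + 0.0125)^4 = kr 11,750.9195…
Penalty: 11 × 0.5% × kr 13,000.21 = kr 715.01…
Final settlement = outstanding balance + penalty = kr 11,750.9195… + kr 715.01… = kr 12,465.93

kr 12,465.93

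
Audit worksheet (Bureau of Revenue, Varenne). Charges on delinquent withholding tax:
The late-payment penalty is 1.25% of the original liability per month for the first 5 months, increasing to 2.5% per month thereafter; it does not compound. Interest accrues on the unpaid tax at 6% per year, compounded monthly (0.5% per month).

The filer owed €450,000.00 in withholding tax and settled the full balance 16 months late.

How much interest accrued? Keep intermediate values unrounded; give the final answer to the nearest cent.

Interest: €450,000.00 × ((1 + 0.005)^16 − 1) = €450,000.00 × 0.0830712… = €37,382.0181…

€37,382.02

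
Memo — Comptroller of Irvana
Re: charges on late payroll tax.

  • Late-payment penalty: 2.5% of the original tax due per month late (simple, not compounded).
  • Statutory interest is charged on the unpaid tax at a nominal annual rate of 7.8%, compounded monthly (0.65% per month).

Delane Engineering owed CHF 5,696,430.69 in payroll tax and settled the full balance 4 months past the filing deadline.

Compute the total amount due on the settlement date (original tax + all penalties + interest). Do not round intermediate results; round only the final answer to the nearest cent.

CHF 6,415,631.27

Late-payment penalty: 4 × 2.5% × CHF 5,696,430.69 = CHF 569,643.07…
Interest: CHF 5,696,430.69 × ((1 + 0.0065)^4 − 1) = CHF 5,696,430.69 × 0.0262546… = CHF 149,557.5108…
Total = CHF 5,696,430.69 + CHF 569,643.0690 + CHF 149,557.5108… = CHF 6,415,631.27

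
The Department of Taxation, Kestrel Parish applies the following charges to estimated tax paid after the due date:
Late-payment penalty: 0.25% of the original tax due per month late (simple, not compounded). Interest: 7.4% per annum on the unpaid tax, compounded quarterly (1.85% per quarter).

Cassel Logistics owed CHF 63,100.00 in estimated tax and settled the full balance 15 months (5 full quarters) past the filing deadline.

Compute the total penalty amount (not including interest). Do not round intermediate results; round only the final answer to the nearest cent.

CHF 2,366.25

Late-payment penalty: 15 × 0.25% × CHF 63,100.00 = CHF 2,366.25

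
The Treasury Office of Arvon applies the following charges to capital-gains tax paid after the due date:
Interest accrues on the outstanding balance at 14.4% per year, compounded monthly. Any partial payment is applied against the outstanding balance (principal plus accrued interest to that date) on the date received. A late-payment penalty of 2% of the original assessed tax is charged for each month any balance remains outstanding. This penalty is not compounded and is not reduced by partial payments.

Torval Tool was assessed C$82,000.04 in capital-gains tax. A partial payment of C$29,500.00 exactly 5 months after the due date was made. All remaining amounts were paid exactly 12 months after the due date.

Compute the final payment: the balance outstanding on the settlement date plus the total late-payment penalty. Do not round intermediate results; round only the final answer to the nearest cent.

Monthly rate = 14.4% ÷ 12 = 1.2%
Balance at month 5: C$82,000.0400 × (1 + 0.012)^5 = C$87,039.5479…
After C$29,500.00 payment: C$87,039.5479… − C$29,500.00 = C$57,539.5479…
Balance at month 12: C$57,539.5479… × (1 + 0.012)^7 = C$62,550.3916…
Penalty: 12 × 2% × C$82,000.04 = C$19,680.01…
Final settlement = outstanding balance + penalty = C$62,550.3916… + C$19,680.01… = C$82,230.40

C$82,230.40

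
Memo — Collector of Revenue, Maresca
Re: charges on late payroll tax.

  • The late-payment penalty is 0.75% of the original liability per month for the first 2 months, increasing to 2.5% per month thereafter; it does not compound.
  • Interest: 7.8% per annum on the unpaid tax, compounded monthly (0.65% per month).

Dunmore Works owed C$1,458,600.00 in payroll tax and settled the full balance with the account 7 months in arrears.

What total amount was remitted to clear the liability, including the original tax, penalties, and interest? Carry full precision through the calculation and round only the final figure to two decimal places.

C$1,730,478.55

Penalty, months 1–2: 2 × 0.75% × C$1,458,600.00 = C$21,879.00
Penalty, months 3–7: 5 × 2.5% × C$1,458,600.00 = C$182,325.00
Interest: C$1,458,600.00 × ((1 + 0.0065)^7 − 1) = C$1,458,600.00 × 0.0463969… = C$67,674.5542…
Total = C$1,458,600.00 + C$204,204.0000 + C$67,674.5542… = C$1,730,478.55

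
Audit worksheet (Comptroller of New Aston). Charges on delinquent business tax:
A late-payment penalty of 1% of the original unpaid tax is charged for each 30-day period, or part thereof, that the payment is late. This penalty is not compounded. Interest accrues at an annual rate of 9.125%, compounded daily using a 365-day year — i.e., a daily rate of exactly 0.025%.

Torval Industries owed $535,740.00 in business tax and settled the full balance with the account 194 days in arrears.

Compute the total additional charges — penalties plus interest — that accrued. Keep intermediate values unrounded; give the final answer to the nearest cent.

Penalty periods: ⌈194/30⌉ = 7; penalty = 7 × 1% × $535,740.00 = $37,501.80
Interest: $535,740.00 × ((1 + 0.00025)^194 − 1) = $535,740.00 × 0.04968901… = $26,620.3897…
Penalties + interest = $37,501.8000 + $26,620.3897… = $64,122.19

$64,122.19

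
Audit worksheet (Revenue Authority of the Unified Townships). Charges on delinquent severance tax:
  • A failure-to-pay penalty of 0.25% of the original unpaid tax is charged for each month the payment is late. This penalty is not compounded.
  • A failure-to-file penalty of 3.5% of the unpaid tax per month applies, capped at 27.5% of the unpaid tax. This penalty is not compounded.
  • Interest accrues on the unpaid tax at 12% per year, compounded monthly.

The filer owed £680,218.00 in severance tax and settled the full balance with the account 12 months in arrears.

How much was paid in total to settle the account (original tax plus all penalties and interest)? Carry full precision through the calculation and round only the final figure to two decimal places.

Failure-to-file: 12 × 3.5% × £680,218.00 = £285,691.56, capped at 27.5% × £680,218.00 = £187,059.95
Failure-to-pay penalty = 0.25% × £680,218.00 × 12 mo = £20,406.54
Interest (12%/yr ÷ 12 = 1%/month): £680,218.00 × ((1 + 0.01)^12 − 1) = £86,268.6683…
Total = £680,218.00 + £207,466.4900 + £86,268.6683… = £973,953.16

£973,953.16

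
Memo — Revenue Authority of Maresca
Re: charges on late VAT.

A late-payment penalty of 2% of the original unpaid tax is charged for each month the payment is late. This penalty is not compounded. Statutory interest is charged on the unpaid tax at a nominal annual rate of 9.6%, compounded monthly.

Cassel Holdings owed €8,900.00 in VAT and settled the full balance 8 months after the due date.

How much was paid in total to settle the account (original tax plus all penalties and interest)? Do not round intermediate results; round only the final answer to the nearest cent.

Late-payment penalty = 2% × €8,900.00 × 8 mo = €1,424.00
Interest (9.6%/yr ÷ 12 = 0.8%/month): €8,900.00 × ((1 + 0.008)^8 − 1) = €585.8065…
Total = €8,900.00 + €1,424.0000 + €585.8065… = €10,909.81

€10,909.81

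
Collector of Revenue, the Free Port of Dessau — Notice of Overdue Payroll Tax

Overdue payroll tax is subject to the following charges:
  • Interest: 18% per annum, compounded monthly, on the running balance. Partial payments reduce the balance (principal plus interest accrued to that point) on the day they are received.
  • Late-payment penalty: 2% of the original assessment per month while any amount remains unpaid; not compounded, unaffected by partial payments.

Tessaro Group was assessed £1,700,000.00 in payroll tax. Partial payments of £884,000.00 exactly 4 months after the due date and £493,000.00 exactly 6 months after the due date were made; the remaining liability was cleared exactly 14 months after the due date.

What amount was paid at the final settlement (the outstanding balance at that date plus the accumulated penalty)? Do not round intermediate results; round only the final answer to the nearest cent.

£988,705.81

Monthly rate = 18% ÷ 12 = 1.5%
Balance at month 4: £1,700,000.0000 × (1 + 0.015)^4 = £1,804,318.0361…
After £884,000.00 payment: £1,804,318.0361… − £884,000.00 = £920,318.0361…
Balance at month 6: £920,318.0361… × (1 + 0.015)^2 = £948,134.6487…
After £493,000.00 payment: £948,134.6487… − £493,000.00 = £455,134.6487…
Balance at month 14: £455,134.6487… × (1 + 0.015)^8 = £512,705.8077…
Penalty: 14 × 2% × £1,700,000.00 = £476,000.00
Final settlement = outstanding balance + penalty = £512,705.8077… + £476,000.00 = £988,705.81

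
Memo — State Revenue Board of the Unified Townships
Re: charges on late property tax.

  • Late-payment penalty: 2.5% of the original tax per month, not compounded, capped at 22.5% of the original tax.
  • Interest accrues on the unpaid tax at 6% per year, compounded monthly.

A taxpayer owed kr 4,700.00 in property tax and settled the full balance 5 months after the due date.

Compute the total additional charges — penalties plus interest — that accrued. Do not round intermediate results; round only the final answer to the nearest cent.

kr 706.18

Penalty: 5 × 2.5% × kr 4,700.00 = kr 587.50 (below the 22.5% cap of kr 1,057.50)
Interest (6%/yr ÷ 12 = 0.5%/month): kr 4,700.00 × ((1 + 0.005)^5 − 1) = kr 118.6809…
Penalties + interest = kr 587.5000 + kr 118.6809… = kr 706.18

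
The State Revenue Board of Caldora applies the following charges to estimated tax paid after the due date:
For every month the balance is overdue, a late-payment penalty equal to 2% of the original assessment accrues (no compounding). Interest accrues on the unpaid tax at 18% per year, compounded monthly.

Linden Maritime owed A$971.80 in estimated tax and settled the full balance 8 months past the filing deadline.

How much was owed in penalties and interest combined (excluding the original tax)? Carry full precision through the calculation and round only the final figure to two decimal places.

Late-payment penalty: 8 × 2% × A$971.80 = A$155.49…
Interest (18%/yr ÷ 12 = 1.5%/month): A$971.80 × ((1 + 0.015)^8 − 1) = A$122.9255…
Penalties + interest = A$155.4880 + A$122.9255… = A$278.41

A$278.41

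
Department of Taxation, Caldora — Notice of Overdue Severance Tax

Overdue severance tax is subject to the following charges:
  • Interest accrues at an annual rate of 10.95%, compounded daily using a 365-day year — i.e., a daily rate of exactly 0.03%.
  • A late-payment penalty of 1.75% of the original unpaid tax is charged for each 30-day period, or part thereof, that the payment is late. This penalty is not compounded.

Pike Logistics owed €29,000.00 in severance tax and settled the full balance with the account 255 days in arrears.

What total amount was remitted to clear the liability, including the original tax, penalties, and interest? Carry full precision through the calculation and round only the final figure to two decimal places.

Penalty periods: ⌈255/30⌉ = 9; penalty = 9 × 1.75% × €29,000.00 = €4,567.50
Interest: €29,000.00 × ((1 + 0.0003)^255 − 1) = €29,000.00 × 0.07948981… = €2,305.2044…
Total = €29,000.00 + €4,567.5000 + €2,305.2044… = €35,872.70

€35,872.70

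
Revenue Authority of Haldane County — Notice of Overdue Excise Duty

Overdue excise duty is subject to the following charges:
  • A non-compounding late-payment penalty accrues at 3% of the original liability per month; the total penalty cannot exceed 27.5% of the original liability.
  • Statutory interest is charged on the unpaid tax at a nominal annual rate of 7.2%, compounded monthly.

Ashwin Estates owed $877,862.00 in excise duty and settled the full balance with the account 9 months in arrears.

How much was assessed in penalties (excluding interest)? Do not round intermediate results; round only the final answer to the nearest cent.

$237,022.74

Penalty: 9 × 3% × $877,862.00 = $237,022.74 (below the 27.5% cap of $241,412.05)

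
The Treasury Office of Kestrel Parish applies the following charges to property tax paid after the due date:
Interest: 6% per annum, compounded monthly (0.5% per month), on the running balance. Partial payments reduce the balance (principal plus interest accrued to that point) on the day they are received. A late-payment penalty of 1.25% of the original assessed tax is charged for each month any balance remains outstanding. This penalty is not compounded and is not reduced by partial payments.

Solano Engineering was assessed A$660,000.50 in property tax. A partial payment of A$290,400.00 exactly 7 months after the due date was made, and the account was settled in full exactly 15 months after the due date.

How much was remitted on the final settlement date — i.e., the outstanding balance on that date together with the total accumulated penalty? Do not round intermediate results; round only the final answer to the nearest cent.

A$532,799.91

Balance at month 7: A$660,000.5000 × (1 + 0.005)^7 = A$683,449.9197…
After A$290,400.00 payment: A$683,449.9197… − A$290,400.00 = A$393,049.9197…
Balance at month 15: A$393,049.9197… × (1 + 0.005)^8 = A$409,049.8201…
Penalty: 15 × 1.25% × A$660,000.50 = A$123,750.09…
Final settlement = outstanding balance + penalty = A$409,049.8201… + A$123,750.09… = A$532,799.91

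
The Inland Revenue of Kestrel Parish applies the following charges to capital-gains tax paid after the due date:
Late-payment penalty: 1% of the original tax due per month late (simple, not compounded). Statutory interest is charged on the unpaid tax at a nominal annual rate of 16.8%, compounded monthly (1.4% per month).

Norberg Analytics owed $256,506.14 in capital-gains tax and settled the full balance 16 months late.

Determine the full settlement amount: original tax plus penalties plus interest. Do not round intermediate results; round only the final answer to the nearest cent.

$361,450.23

Late-payment penalty: 16 × 1% × $256,506.14 = $41,040.98…
Interest: $256,506.14 × ((1 + 0.014)^16 − 1) = $256,506.14 × 0.2491290… = $63,903.1099…
Total = $256,506.14 + $41,040.9824 + $63,903.1099… = $361,450.23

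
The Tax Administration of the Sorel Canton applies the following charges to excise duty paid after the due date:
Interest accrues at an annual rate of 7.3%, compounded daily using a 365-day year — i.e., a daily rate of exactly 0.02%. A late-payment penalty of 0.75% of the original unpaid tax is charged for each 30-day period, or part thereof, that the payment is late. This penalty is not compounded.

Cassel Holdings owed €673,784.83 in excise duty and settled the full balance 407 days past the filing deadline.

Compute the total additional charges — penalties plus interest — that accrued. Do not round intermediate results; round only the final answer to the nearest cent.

€127,881.60

Penalty periods: ⌈407/30⌉ = 14; penalty = 14 × 0.75% × €673,784.83 = €70,747.41…
Interest: €673,784.83 × ((1 + 0.0002)^407 − 1) = €673,784.83 × 0.08479590… = €57,134.1928…
Penalties + interest = €70,747.4072… + €57,134.1928… = €127,881.60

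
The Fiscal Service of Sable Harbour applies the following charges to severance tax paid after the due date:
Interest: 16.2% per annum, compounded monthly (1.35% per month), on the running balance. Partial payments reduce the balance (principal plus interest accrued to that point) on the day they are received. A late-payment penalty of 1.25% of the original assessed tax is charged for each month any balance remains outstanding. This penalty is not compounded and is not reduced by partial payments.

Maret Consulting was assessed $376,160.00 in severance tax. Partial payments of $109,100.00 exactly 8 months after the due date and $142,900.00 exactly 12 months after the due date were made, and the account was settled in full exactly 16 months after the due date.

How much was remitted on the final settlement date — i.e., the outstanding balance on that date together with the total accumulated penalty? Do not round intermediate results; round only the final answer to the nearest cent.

Balance at month 8: $376,160.0000 × (1 + 0.0135)^8 = $418,757.5363…
After $109,100.00 payment: $418,757.5363… − $109,100.00 = $309,657.5363…
Balance at month 12: $309,657.5363… × (1 + 0.0135)^4 = $326,720.7115…
After $142,900.00 payment: $326,720.7115… − $142,900.00 = $183,820.7115…
Balance at month 16: $183,820.7115… × (1 + 0.0135)^4 = $193,949.8531…
Penalty: 16 × 1.25% × $376,160.00 = $75,232.00
Final settlement = outstanding balance + penalty = $193,949.8531… + $75,232.00 = $269,181.85

$269,181.85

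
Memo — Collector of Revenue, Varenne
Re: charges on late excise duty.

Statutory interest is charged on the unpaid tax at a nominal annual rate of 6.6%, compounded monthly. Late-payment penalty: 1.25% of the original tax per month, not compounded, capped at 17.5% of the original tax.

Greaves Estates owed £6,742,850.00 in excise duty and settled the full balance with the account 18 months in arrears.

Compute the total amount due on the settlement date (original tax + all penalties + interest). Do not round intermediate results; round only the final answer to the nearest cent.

£8,622,533.09

Penalty (uncapped): 18 × 1.25% × £6,742,850.00 = £1,517,141.25; cap = 17.5% × £6,742,850.00 = £1,179,998.75 → penalty = £1,179,998.75
Interest (6.6%/yr ÷ 12 = 0.55%/month): £6,742,850.00 × ((1 + 0.0055)^18 − 1) = £699,684.3432…
Total = £6,742,850.00 + £1,179,998.7500 + £699,684.3432… = £8,622,533.09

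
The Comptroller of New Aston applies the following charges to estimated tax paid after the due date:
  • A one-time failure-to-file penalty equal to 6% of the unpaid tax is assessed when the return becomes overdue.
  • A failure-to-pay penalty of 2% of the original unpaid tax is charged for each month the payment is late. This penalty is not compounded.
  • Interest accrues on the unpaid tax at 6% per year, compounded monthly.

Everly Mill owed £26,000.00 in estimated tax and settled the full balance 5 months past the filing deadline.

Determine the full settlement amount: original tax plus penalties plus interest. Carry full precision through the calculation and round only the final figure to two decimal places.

Failure-to-file penalty: 6% × £26,000.00 = £1,560.00
Failure-to-pay penalty = 2% × £26,000.00 × 5 mo = £2,600.00
Interest (6%/yr ÷ 12 = 0.5%/month): £26,000.00 × ((1 + 0.005)^5 − 1) = £656.5326…
Total = £26,000.00 + £4,160.0000 + £656.5326… = £30,816.53

£30,816.53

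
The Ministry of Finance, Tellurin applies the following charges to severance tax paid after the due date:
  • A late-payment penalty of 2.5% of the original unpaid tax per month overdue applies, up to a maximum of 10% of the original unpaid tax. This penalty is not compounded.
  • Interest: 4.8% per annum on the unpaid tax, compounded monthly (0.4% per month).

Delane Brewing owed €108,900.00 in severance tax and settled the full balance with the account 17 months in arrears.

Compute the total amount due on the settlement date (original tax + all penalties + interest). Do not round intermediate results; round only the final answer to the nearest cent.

Penalty (uncapped): 17 × 2.5% × €108,900.00 = €46,282.50; cap = 10% × €108,900.00 = €10,890.00 → penalty = €10,890.00
Interest: €108,900.00 × ((1 + 0.004)^17 − 1) = €108,900.00 × 0.0702201… = €7,646.9728…
Total = €108,900.00 + €10,890.0000 + €7,646.9728… = €127,436.97

€127,436.97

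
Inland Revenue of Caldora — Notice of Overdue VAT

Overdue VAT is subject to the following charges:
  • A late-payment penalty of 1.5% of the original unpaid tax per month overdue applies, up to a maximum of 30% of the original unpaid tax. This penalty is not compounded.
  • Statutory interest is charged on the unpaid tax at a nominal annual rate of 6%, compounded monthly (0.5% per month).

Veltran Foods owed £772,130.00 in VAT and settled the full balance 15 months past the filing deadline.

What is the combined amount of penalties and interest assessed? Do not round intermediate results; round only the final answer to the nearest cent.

Penalty: 15 × 1.5% × £772,130.00 = £173,729.25 (below the 30% cap of £231,639.00)
Interest: £772,130.00 × ((1 + 0.005)^15 − 1) = £772,130.00 × 0.0776827… = £59,981.1722…
Penalties + interest = £173,729.2500 + £59,981.1722… = £233,710.42

£233,710.42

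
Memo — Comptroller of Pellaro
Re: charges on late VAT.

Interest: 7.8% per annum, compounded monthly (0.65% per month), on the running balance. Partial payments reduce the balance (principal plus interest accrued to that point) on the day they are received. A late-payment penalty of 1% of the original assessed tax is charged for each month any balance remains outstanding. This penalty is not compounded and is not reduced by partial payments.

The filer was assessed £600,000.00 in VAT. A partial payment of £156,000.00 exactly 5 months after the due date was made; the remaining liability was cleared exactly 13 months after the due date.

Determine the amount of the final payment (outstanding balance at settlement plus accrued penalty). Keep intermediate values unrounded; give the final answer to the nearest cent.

£566,426.23

Balance at month 5: £600,000.0000 × (1 + 0.0065)^5 = £619,755.1531…
After £156,000.00 payment: £619,755.1531… − £156,000.00 = £463,755.1531…
Balance at month 13: £463,755.1531… × (1 + 0.0065)^8 = £488,426.2338…
Penalty: 13 × 1% × £600,000.00 = £78,000.00
Final settlement = outstanding balance + penalty = £488,426.2338… + £78,000.00 = £566,426.23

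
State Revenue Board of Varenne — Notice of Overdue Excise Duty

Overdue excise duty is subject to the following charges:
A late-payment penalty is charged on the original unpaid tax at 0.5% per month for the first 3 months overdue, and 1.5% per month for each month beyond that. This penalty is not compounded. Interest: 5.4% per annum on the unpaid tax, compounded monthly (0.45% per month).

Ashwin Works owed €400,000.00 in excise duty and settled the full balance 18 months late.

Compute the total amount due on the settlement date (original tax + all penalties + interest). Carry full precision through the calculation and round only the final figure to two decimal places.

€529,669.55

Penalty, months 1–3: 3 × 0.5% × €400,000.00 = €6,000.00
Penalty, months 4–18: 15 × 1.5% × €400,000.00 = €90,000.00
Interest: €400,000.00 × ((1 + 0.0045)^18 − 1) = €400,000.00 × 0.0841739… = €33,669.5515…
Total = €400,000.00 + €96,000.0000 + €33,669.5515… = €529,669.55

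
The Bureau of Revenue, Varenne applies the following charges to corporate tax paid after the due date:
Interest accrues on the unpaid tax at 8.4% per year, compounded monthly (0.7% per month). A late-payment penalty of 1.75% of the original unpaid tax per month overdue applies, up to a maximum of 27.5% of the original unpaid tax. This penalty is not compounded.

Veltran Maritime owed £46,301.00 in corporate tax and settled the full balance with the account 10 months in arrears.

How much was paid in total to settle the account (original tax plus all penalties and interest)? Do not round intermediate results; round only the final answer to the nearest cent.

Penalty: 10 × 1.75% × £46,301.00 = £8,102.68… (below the 27.5% cap of £12,732.78…)
Interest: £46,301.00 × ((1 + 0.007)^10 − 1) = £46,301.00 × 0.0722467… = £3,345.0930…
Total = £46,301.00 + £8,102.6750 + £3,345.0930… = £57,748.77

£57,748.77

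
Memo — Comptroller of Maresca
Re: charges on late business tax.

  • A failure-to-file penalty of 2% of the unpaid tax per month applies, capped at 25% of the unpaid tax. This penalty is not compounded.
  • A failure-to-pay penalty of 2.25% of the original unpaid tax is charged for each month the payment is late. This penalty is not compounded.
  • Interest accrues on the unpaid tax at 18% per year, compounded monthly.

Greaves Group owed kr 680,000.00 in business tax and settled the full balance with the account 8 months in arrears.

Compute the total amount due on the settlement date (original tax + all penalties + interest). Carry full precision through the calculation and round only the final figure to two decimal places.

Failure-to-file: 8 × 2% × kr 680,000.00 = kr 108,800.00 (under the 25% cap)
Failure-to-pay penalty: 8 × 2.25% × kr 680,000.00 = kr 122,400.00
Interest (18%/yr ÷ 12 = 1.5%/month): kr 680,000.00 × ((1 + 0.015)^8 − 1) = kr 86,014.9589…
Total = kr 680,000.00 + kr 231,200.0000 + kr 86,014.9589… = kr 997,214.96

kr 997,214.96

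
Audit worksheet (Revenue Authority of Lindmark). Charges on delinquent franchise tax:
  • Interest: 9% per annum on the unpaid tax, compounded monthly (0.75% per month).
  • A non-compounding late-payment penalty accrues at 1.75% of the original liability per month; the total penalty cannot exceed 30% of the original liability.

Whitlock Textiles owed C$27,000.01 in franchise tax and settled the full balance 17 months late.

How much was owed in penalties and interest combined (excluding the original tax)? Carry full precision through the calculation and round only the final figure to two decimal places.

Penalty: 17 × 1.75% × C$27,000.01 = C$8,032.50… (below the 30% cap of C$8,100.00…)
Interest: C$27,000.01 × ((1 + 0.0075)^17 − 1) = C$27,000.01 × 0.1354446… = C$3,657.0043…
Penalties + interest = C$8,032.5030… + C$3,657.0043… = C$11,689.51

C$11,689.51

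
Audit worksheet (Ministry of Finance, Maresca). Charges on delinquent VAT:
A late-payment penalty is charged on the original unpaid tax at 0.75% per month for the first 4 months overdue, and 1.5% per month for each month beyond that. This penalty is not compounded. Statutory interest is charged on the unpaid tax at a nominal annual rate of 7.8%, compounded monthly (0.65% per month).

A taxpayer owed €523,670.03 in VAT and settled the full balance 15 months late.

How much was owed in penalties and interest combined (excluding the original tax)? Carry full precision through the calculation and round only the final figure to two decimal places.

Penalty, months 1–4: 4 × 0.75% × €523,670.03 = €15,710.10…
Penalty, months 5–15: 11 × 1.5% × €523,670.03 = €86,405.55…
Interest: €523,670.03 × ((1 + 0.0065)^15 − 1) = €523,670.03 × 0.1020637… = €53,447.6884…
Penalties + interest = €102,115.6559… + €53,447.6884… = €155,563.34

€155,563.34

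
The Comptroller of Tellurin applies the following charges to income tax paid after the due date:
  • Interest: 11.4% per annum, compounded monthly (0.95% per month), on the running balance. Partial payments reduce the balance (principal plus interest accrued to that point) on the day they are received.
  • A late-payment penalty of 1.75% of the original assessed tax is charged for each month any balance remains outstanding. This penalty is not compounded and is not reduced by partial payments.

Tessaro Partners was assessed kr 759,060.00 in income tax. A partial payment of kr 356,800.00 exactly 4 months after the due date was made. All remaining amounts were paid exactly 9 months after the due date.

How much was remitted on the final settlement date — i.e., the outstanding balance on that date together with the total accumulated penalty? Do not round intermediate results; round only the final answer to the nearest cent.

kr 571,960.13

Balance at month 4: kr 759,060.0000 × (1 + 0.0095)^4 = kr 788,317.9204…
After kr 356,800.00 payment: kr 788,317.9204… − kr 356,800.00 = kr 431,517.9204…
Balance at month 9: kr 431,517.9204… × (1 + 0.0095)^5 = kr 452,408.1838…
Penalty: 9 × 1.75% × kr 759,060.00 = kr 119,551.95
Final settlement = outstanding balance + penalty = kr 452,408.1838… + kr 119,551.95 = kr 571,960.13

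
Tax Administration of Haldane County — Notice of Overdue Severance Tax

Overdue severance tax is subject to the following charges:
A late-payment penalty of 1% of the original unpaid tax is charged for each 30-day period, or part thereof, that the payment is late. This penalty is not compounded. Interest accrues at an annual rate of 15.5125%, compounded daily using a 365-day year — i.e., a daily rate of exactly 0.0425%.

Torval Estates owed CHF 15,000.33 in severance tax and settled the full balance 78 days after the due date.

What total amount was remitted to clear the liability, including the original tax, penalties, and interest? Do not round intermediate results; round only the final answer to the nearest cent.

CHF 15,955.83

Penalty periods: ⌈78/30⌉ = 3; penalty = 3 × 1% × CHF 15,000.33 = CHF 450.01…
Interest: CHF 15,000.33 × ((1 + 0.000425)^78 − 1) = CHF 15,000.33 × 0.03369830… = CHF 505.4857…
Total = CHF 15,000.33 + CHF 450.0099 + CHF 505.4857… = CHF 15,955.83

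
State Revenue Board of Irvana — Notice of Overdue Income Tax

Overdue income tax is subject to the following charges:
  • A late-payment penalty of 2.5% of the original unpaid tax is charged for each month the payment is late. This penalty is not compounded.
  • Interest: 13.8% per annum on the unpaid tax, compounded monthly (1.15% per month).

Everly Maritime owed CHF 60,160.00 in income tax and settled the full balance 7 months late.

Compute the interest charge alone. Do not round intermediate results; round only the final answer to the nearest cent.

Interest: CHF 60,160.00 × ((1 + 0.0115)^7 − 1) = CHF 60,160.00 × 0.0833311… = CHF 5,013.1988…

CHF 5,013.20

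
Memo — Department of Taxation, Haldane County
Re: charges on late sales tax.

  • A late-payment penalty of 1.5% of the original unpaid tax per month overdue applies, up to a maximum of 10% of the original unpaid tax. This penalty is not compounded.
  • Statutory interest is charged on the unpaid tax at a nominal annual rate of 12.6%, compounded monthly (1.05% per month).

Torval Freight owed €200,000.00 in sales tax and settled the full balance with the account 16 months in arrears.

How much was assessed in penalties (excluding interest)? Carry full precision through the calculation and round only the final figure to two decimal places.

€20,000.00

Penalty (uncapped): 16 × 1.5% × €200,000.00 = €48,000.00; cap = 10% × €200,000.00 = €20,000.00 → penalty = €20,000.00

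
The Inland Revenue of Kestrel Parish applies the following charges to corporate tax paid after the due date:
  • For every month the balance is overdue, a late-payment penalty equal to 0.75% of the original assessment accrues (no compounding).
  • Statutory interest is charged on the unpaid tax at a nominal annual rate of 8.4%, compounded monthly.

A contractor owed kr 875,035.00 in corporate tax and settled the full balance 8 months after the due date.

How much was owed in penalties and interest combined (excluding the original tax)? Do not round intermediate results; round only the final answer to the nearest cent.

kr 102,721.56

Late-payment penalty: 8 × 0.75% × kr 875,035.00 = kr 52,502.10
Interest (8.4%/yr ÷ 12 = 0.7%/month): kr 875,035.00 × ((1 + 0.007)^8 − 1) = kr 50,219.4636…
Penalties + interest = kr 52,502.1000 + kr 50,219.4636… = kr 102,721.56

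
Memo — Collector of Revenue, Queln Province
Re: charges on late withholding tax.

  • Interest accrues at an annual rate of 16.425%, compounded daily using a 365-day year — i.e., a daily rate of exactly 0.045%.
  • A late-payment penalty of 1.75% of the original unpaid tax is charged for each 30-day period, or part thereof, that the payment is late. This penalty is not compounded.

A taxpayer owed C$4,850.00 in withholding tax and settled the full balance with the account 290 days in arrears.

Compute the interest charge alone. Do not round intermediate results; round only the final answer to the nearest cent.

Interest: C$4,850.00 × ((1 + 0.00045)^290 − 1) = C$4,850.00 × 0.13936449… = C$675.9178…

C$675.92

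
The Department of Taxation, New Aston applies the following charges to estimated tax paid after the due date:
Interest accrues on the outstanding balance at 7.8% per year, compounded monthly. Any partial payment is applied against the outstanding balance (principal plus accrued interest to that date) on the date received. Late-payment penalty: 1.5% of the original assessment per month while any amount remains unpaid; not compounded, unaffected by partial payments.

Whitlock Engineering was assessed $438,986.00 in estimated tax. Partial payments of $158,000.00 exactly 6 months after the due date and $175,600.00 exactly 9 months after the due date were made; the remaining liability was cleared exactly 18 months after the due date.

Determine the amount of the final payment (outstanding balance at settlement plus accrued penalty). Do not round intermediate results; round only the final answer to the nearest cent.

Monthly rate = 7.8% ÷ 12 = 0.65%
Balance at month 6: $438,986.0000 × (1 + 0.0065)^6 = $456,387.0843…
After $158,000.00 payment: $456,387.0843… − $158,000.00 = $298,387.0843…
Balance at month 9: $298,387.0843… × (1 + 0.0065)^3 = $304,243.5349…
After $175,600.00 payment: $304,243.5349… − $175,600.00 = $128,643.5349…
Balance at month 18: $128,643.5349… × (1 + 0.0065)^9 = $136,367.8453…
Penalty: 18 × 1.5% × $438,986.00 = $118,526.22
Final settlement = outstanding balance + penalty = $136,367.8453… + $118,526.22 = $254,894.07

$254,894.07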